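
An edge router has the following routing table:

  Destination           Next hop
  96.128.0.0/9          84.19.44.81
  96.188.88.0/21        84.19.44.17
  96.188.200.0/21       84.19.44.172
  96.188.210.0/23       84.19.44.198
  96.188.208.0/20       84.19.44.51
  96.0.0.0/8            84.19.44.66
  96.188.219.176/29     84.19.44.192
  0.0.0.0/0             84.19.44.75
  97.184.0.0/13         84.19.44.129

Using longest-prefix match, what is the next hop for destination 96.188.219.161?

84.19.44.51

Routes whose prefix contains 96.188.219.161:
  0.0.0.0/0 (default, matches everything) -> 84.19.44.75
  96.0.0.0/8 (96.0.0.0 - 96.255.255.255) -> 84.19.44.66
  96.128.0.0/9 (96.128.0.0 - 96.255.255.255) -> 84.19.44.81
  96.188.208.0/20 (96.188.208.0 - 96.188.223.255) -> 84.19.44.51
More-specific entries that do NOT match:
  96.188.219.176/29 (96.188.219.176 - 96.188.219.183) does not contain 96.188.219.161
  96.188.210.0/23 (96.188.210.0 - 96.188.211.255) does not contain 96.188.219.161
  96.188.88.0/21 (96.188.88.0 - 96.188.95.255) does not contain 96.188.219.161
  96.188.200.0/21 (96.188.200.0 - 96.188.207.255) does not contain 96.188.219.161
Longest matching prefix is /20 -> next hop 84.19.44.51.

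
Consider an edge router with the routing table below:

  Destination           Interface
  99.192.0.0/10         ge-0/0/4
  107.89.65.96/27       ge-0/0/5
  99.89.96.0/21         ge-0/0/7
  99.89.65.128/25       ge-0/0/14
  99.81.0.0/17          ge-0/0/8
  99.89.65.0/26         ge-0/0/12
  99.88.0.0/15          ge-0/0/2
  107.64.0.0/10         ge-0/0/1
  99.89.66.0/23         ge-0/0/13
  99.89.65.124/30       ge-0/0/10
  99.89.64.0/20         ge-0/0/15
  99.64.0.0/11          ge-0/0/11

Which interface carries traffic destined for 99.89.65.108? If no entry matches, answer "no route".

Routes whose prefix contains 99.89.65.108:
  99.64.0.0/11 (99.64.0.0 - 99.95.255.255) -> ge-0/0/11
  99.88.0.0/15 (99.88.0.0 - 99.89.255.255) -> ge-0/0/2
  99.89.64.0/20 (99.89.64.0 - 99.89.79.255) -> ge-0/0/15
More-specific entries that do NOT match:
  99.89.65.124/30 (99.89.65.124 - 99.89.65.127) does not contain 99.89.65.108
  107.89.65.96/27 (107.89.65.96 - 107.89.65.127) does not contain 99.89.65.108
  99.89.65.0/26 (99.89.65.0 - 99.89.65.63) does not contain 99.89.65.108
  99.89.65.128/25 (99.89.65.128 - 99.89.65.255) does not contain 99.89.65.108
  99.89.66.0/23 (99.89.66.0 - 99.89.67.255) does not contain 99.89.65.108
  99.89.96.0/21 (99.89.96.0 - 99.89.103.255) does not contain 99.89.65.108
Longest matching prefix is /20 -> interface ge-0/0/15.

ge-0/0/15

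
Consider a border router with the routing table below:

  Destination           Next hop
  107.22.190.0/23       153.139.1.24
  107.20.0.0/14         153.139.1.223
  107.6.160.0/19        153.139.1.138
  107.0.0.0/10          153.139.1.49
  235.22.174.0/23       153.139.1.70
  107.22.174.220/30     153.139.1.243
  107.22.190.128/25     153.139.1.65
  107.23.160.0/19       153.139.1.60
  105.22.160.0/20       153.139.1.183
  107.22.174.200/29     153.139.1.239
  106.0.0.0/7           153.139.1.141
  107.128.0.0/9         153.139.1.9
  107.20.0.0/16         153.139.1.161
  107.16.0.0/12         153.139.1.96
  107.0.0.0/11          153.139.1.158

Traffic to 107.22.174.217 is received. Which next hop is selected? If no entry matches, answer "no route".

Routes whose prefix contains 107.22.174.217:
  106.0.0.0/7 (106.0.0.0 - 107.255.255.255) -> 153.139.1.141
  107.0.0.0/10 (107.0.0.0 - 107.63.255.255) -> 153.139.1.49
  107.0.0.0/11 (107.0.0.0 - 107.31.255.255) -> 153.139.1.158
  107.16.0.0/12 (107.16.0.0 - 107.31.255.255) -> 153.139.1.96
  107.20.0.0/14 (107.20.0.0 - 107.23.255.255) -> 153.139.1.223
More-specific entries that do NOT match:
  107.22.174.220/30 (107.22.174.220 - 107.22.174.223) does not contain 107.22.174.217
  107.22.174.200/29 (107.22.174.200 - 107.22.174.207) does not contain 107.22.174.217
  107.22.190.128/25 (107.22.190.128 - 107.22.190.255) does not contain 107.22.174.217
  107.22.190.0/23 (107.22.190.0 - 107.22.191.255) does not contain 107.22.174.217
  235.22.174.0/23 (235.22.174.0 - 235.22.175.255) does not contain 107.22.174.217
  105.22.160.0/20 (105.22.160.0 - 105.22.175.255) does not contain 107.22.174.217
  107.6.160.0/19 (107.6.160.0 - 107.6.191.255) does not contain 107.22.174.217
  107.23.160.0/19 (107.23.160.0 - 107.23.191.255) does not contain 107.22.174.217
  107.20.0.0/16 (107.20.0.0 - 107.20.255.255) does not contain 107.22.174.217
Longest matching prefix is /14 -> next hop 153.139.1.223.

153.139.1.223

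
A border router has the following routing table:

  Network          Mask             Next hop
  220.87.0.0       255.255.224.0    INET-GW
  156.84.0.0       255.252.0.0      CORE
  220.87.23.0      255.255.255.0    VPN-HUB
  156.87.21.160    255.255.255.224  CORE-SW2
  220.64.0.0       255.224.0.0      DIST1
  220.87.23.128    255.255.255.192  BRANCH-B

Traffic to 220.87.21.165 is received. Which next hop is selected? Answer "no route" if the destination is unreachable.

INET-GW

Routes whose prefix contains 220.87.21.165:
  220.64.0.0/11 (220.64.0.0 - 220.95.255.255) -> DIST1
  220.87.0.0/19 (220.87.0.0 - 220.87.31.255) -> INET-GW
More-specific entries that do NOT match:
  156.87.21.160/27 (156.87.21.160 - 156.87.21.191) does not contain 220.87.21.165
  220.87.23.128/26 (220.87.23.128 - 220.87.23.191) does not contain 220.87.21.165
  220.87.23.0/24 (220.87.23.0 - 220.87.23.255) does not contain 220.87.21.165
Longest matching prefix is /19 -> next hop INET-GW.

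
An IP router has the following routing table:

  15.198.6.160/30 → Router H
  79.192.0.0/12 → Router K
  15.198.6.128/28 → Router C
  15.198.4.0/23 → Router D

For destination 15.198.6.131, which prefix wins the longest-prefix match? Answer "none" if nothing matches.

Entries matching 15.198.6.131:
  15.198.6.128/28 (15.198.6.128 - 15.198.6.143)
Most specific is 15.198.6.128/28.

15.198.6.128/28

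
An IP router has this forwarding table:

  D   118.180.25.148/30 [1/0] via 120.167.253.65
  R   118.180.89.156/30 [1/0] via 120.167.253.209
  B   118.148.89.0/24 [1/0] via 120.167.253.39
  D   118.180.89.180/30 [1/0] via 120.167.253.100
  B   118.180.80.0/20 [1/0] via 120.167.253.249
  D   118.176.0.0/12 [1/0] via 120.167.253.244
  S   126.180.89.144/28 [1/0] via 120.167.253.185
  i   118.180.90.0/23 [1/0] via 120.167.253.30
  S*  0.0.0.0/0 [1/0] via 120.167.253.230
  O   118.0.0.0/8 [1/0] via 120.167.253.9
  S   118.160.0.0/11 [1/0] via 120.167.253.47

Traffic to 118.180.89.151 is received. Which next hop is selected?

120.167.253.249

Routes whose prefix contains 118.180.89.151:
  0.0.0.0/0 (default, matches everything) -> 120.167.253.230
  118.0.0.0/8 (118.0.0.0 - 118.255.255.255) -> 120.167.253.9
  118.160.0.0/11 (118.160.0.0 - 118.191.255.255) -> 120.167.253.47
  118.176.0.0/12 (118.176.0.0 - 118.191.255.255) -> 120.167.253.244
  118.180.80.0/20 (118.180.80.0 - 118.180.95.255) -> 120.167.253.249
More-specific entries that do NOT match:
  118.180.25.148/30 (118.180.25.148 - 118.180.25.151) does not contain 118.180.89.151
  118.180.89.156/30 (118.180.89.156 - 118.180.89.159) does not contain 118.180.89.151
  118.180.89.180/30 (118.180.89.180 - 118.180.89.183) does not contain 118.180.89.151
  126.180.89.144/28 (126.180.89.144 - 126.180.89.159) does not contain 118.180.89.151
  118.148.89.0/24 (118.148.89.0 - 118.148.89.255) does not contain 118.180.89.151
  118.180.90.0/23 (118.180.90.0 - 118.180.91.255) does not contain 118.180.89.151
Longest matching prefix is /20 -> next hop 120.167.253.249.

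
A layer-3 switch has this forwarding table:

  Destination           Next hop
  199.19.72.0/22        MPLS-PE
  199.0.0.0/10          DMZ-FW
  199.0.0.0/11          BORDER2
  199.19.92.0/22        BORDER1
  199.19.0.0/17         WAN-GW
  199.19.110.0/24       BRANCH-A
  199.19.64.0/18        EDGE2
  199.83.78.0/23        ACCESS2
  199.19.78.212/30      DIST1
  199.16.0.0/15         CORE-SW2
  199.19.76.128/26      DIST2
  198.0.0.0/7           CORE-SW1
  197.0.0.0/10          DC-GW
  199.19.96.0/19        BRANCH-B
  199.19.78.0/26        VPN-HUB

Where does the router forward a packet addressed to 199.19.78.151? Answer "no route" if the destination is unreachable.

EDGE2

Routes whose prefix contains 199.19.78.151:
  198.0.0.0/7 (198.0.0.0 - 199.255.255.255) -> CORE-SW1
  199.0.0.0/10 (199.0.0.0 - 199.63.255.255) -> DMZ-FW
  199.0.0.0/11 (199.0.0.0 - 199.31.255.255) -> BORDER2
  199.19.0.0/17 (199.19.0.0 - 199.19.127.255) -> WAN-GW
  199.19.64.0/18 (199.19.64.0 - 199.19.127.255) -> EDGE2
More-specific entries that do NOT match:
  199.19.78.212/30 (199.19.78.212 - 199.19.78.215) does not contain 199.19.78.151
  199.19.76.128/26 (199.19.76.128 - 199.19.76.191) does not contain 199.19.78.151
  199.19.78.0/26 (199.19.78.0 - 199.19.78.63) does not contain 199.19.78.151
  199.19.110.0/24 (199.19.110.0 - 199.19.110.255) does not contain 199.19.78.151
  199.83.78.0/23 (199.83.78.0 - 199.83.79.255) does not contain 199.19.78.151
  199.19.72.0/22 (199.19.72.0 - 199.19.75.255) does not contain 199.19.78.151
  199.19.92.0/22 (199.19.92.0 - 199.19.95.255) does not contain 199.19.78.151
  199.19.96.0/19 (199.19.96.0 - 199.19.127.255) does not contain 199.19.78.151
Longest matching prefix is /18 -> next hop EDGE2.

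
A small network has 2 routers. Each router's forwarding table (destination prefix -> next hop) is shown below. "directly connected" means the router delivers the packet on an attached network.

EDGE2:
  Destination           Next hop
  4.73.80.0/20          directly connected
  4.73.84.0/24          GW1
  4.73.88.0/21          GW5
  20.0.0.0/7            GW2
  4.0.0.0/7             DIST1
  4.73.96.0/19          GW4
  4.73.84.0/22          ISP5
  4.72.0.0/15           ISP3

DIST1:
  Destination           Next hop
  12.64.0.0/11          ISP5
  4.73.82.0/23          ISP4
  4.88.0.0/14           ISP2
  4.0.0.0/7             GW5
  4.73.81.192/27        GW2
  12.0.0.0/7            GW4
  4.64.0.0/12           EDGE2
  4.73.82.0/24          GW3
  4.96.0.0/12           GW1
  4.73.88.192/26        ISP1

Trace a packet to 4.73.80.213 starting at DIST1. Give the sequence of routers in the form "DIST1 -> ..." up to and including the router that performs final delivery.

At DIST1: longest match for 4.73.80.213 is 4.64.0.0/12 -> EDGE2
At EDGE2: longest match for 4.73.80.213 is 4.73.80.0/20 -> directly connected

DIST1 -> EDGE2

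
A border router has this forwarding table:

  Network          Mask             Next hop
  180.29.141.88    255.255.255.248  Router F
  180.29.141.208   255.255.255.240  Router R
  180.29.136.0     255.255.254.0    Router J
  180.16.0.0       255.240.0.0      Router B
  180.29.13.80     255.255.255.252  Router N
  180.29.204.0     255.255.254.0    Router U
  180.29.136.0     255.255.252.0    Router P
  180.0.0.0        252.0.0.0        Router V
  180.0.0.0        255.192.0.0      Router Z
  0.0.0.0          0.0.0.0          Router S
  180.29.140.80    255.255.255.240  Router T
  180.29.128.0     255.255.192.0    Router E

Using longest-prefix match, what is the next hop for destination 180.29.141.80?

Routes whose prefix contains 180.29.141.80:
  0.0.0.0/0 (default, matches everything) -> Router S
  180.0.0.0/6 (180.0.0.0 - 183.255.255.255) -> Router V
  180.0.0.0/10 (180.0.0.0 - 180.63.255.255) -> Router Z
  180.16.0.0/12 (180.16.0.0 - 180.31.255.255) -> Router B
  180.29.128.0/18 (180.29.128.0 - 180.29.191.255) -> Router E
More-specific entries that do NOT match:
  180.29.13.80/30 (180.29.13.80 - 180.29.13.83) does not contain 180.29.141.80
  180.29.141.88/29 (180.29.141.88 - 180.29.141.95) does not contain 180.29.141.80
  180.29.141.208/28 (180.29.141.208 - 180.29.141.223) does not contain 180.29.141.80
  180.29.140.80/28 (180.29.140.80 - 180.29.140.95) does not contain 180.29.141.80
  180.29.136.0/23 (180.29.136.0 - 180.29.137.255) does not contain 180.29.141.80
  180.29.204.0/23 (180.29.204.0 - 180.29.205.255) does not contain 180.29.141.80
  180.29.136.0/22 (180.29.136.0 - 180.29.139.255) does not contain 180.29.141.80
Longest matching prefix is /18 -> next hop Router E.

Router E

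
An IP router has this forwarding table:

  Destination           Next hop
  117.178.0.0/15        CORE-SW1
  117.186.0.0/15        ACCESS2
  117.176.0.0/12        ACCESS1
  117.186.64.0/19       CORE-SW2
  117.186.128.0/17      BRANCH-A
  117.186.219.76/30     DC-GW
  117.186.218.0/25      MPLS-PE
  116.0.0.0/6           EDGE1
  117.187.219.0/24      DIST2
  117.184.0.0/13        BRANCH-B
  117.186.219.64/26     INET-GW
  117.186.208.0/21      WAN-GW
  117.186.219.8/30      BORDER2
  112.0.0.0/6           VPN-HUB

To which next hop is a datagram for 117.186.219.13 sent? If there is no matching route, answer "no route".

BRANCH-A

Routes whose prefix contains 117.186.219.13:
  116.0.0.0/6 (116.0.0.0 - 119.255.255.255) -> EDGE1
  117.176.0.0/12 (117.176.0.0 - 117.191.255.255) -> ACCESS1
  117.184.0.0/13 (117.184.0.0 - 117.191.255.255) -> BRANCH-B
  117.186.0.0/15 (117.186.0.0 - 117.187.255.255) -> ACCESS2
  117.186.128.0/17 (117.186.128.0 - 117.186.255.255) -> BRANCH-A
More-specific entries that do NOT match:
  117.186.219.76/30 (117.186.219.76 - 117.186.219.79) does not contain 117.186.219.13
  117.186.219.8/30 (117.186.219.8 - 117.186.219.11) does not contain 117.186.219.13
  117.186.219.64/26 (117.186.219.64 - 117.186.219.127) does not contain 117.186.219.13
  117.186.218.0/25 (117.186.218.0 - 117.186.218.127) does not contain 117.186.219.13
  117.187.219.0/24 (117.187.219.0 - 117.187.219.255) does not contain 117.186.219.13
  117.186.208.0/21 (117.186.208.0 - 117.186.215.255) does not contain 117.186.219.13
  117.186.64.0/19 (117.186.64.0 - 117.186.95.255) does not contain 117.186.219.13
Longest matching prefix is /17 -> next hop BRANCH-A.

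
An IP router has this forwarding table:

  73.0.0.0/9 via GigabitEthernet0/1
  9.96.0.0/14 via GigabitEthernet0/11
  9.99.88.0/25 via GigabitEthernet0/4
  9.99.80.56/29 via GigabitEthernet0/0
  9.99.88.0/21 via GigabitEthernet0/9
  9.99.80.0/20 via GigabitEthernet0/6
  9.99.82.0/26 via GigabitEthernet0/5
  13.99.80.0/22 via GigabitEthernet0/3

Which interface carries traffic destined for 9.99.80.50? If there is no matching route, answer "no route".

GigabitEthernet0/6

Routes whose prefix contains 9.99.80.50:
  9.96.0.0/14 (9.96.0.0 - 9.99.255.255) -> GigabitEthernet0/11
  9.99.80.0/20 (9.99.80.0 - 9.99.95.255) -> GigabitEthernet0/6
More-specific entries that do NOT match:
  9.99.80.56/29 (9.99.80.56 - 9.99.80.63) does not contain 9.99.80.50
  9.99.82.0/26 (9.99.82.0 - 9.99.82.63) does not contain 9.99.80.50
  9.99.88.0/25 (9.99.88.0 - 9.99.88.127) does not contain 9.99.80.50
  13.99.80.0/22 (13.99.80.0 - 13.99.83.255) does not contain 9.99.80.50
  9.99.88.0/21 (9.99.88.0 - 9.99.95.255) does not contain 9.99.80.50
Longest matching prefix is /20 -> interface GigabitEthernet0/6.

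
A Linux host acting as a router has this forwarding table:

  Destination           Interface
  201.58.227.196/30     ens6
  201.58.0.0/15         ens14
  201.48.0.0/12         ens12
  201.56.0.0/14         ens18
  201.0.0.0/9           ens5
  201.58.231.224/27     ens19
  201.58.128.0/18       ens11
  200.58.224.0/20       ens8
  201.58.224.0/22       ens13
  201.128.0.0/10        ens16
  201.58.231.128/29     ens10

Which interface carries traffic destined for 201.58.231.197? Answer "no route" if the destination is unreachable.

ens14

Routes whose prefix contains 201.58.231.197:
  201.0.0.0/9 (201.0.0.0 - 201.127.255.255) -> ens5
  201.48.0.0/12 (201.48.0.0 - 201.63.255.255) -> ens12
  201.56.0.0/14 (201.56.0.0 - 201.59.255.255) -> ens18
  201.58.0.0/15 (201.58.0.0 - 201.59.255.255) -> ens14
More-specific entries that do NOT match:
  201.58.227.196/30 (201.58.227.196 - 201.58.227.199) does not contain 201.58.231.197
  201.58.231.128/29 (201.58.231.128 - 201.58.231.135) does not contain 201.58.231.197
  201.58.231.224/27 (201.58.231.224 - 201.58.231.255) does not contain 201.58.231.197
  201.58.224.0/22 (201.58.224.0 - 201.58.227.255) does not contain 201.58.231.197
  200.58.224.0/20 (200.58.224.0 - 200.58.239.255) does not contain 201.58.231.197
  201.58.128.0/18 (201.58.128.0 - 201.58.191.255) does not contain 201.58.231.197
Longest matching prefix is /15 -> interface ens14.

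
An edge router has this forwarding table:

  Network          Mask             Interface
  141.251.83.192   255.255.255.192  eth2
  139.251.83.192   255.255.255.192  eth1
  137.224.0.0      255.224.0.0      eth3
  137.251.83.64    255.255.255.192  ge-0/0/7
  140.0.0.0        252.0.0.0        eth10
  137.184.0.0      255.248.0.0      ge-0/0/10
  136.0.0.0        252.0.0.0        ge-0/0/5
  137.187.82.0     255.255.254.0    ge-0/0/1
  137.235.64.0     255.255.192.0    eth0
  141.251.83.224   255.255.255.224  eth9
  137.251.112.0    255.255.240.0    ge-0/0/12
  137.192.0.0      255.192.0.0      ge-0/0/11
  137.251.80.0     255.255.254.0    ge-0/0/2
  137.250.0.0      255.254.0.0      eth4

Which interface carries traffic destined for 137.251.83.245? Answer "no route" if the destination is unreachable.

eth4

Routes whose prefix contains 137.251.83.245:
  136.0.0.0/6 (136.0.0.0 - 139.255.255.255) -> ge-0/0/5
  137.192.0.0/10 (137.192.0.0 - 137.255.255.255) -> ge-0/0/11
  137.224.0.0/11 (137.224.0.0 - 137.255.255.255) -> eth3
  137.250.0.0/15 (137.250.0.0 - 137.251.255.255) -> eth4
More-specific entries that do NOT match:
  141.251.83.224/27 (141.251.83.224 - 141.251.83.255) does not contain 137.251.83.245
  141.251.83.192/26 (141.251.83.192 - 141.251.83.255) does not contain 137.251.83.245
  139.251.83.192/26 (139.251.83.192 - 139.251.83.255) does not contain 137.251.83.245
  137.251.83.64/26 (137.251.83.64 - 137.251.83.127) does not contain 137.251.83.245
  137.187.82.0/23 (137.187.82.0 - 137.187.83.255) does not contain 137.251.83.245
  137.251.80.0/23 (137.251.80.0 - 137.251.81.255) does not contain 137.251.83.245
  137.251.112.0/20 (137.251.112.0 - 137.251.127.255) does not contain 137.251.83.245
  137.235.64.0/18 (137.235.64.0 - 137.235.127.255) does not contain 137.251.83.245
Longest matching prefix is /15 -> interface eth4.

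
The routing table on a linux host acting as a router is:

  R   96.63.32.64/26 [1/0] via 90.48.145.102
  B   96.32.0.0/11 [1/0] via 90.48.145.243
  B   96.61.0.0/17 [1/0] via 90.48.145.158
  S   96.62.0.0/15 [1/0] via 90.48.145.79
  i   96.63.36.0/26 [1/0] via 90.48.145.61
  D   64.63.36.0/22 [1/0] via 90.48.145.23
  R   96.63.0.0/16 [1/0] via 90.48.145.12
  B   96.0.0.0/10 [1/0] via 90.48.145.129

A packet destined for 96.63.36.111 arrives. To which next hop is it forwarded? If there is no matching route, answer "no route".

Routes whose prefix contains 96.63.36.111:
  96.0.0.0/10 (96.0.0.0 - 96.63.255.255) -> 90.48.145.129
  96.32.0.0/11 (96.32.0.0 - 96.63.255.255) -> 90.48.145.243
  96.62.0.0/15 (96.62.0.0 - 96.63.255.255) -> 90.48.145.79
  96.63.0.0/16 (96.63.0.0 - 96.63.255.255) -> 90.48.145.12
More-specific entries that do NOT match:
  96.63.32.64/26 (96.63.32.64 - 96.63.32.127) does not contain 96.63.36.111
  96.63.36.0/26 (96.63.36.0 - 96.63.36.63) does not contain 96.63.36.111
  64.63.36.0/22 (64.63.36.0 - 64.63.39.255) does not contain 96.63.36.111
  96.61.0.0/17 (96.61.0.0 - 96.61.127.255) does not contain 96.63.36.111
Longest matching prefix is /16 -> next hop 90.48.145.12.

90.48.145.12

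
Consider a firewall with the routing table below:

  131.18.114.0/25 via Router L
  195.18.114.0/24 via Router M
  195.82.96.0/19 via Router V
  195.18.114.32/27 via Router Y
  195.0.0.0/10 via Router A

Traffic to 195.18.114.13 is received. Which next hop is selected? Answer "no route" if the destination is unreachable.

Router M

Routes whose prefix contains 195.18.114.13:
  195.0.0.0/10 (195.0.0.0 - 195.63.255.255) -> Router A
  195.18.114.0/24 (195.18.114.0 - 195.18.114.255) -> Router M
More-specific entries that do NOT match:
  195.18.114.32/27 (195.18.114.32 - 195.18.114.63) does not contain 195.18.114.13
  131.18.114.0/25 (131.18.114.0 - 131.18.114.127) does not contain 195.18.114.13
Longest matching prefix is /24 -> next hop Router M.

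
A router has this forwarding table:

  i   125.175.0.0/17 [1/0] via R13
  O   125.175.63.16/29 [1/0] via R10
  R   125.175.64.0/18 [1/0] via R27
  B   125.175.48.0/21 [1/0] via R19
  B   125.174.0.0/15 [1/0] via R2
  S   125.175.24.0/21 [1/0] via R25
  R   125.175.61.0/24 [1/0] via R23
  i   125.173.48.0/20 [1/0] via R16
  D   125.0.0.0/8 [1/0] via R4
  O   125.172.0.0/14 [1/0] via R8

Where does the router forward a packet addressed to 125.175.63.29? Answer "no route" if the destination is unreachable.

R13

Routes whose prefix contains 125.175.63.29:
  125.0.0.0/8 (125.0.0.0 - 125.255.255.255) -> R4
  125.172.0.0/14 (125.172.0.0 - 125.175.255.255) -> R8
  125.174.0.0/15 (125.174.0.0 - 125.175.255.255) -> R2
  125.175.0.0/17 (125.175.0.0 - 125.175.127.255) -> R13
More-specific entries that do NOT match:
  125.175.63.16/29 (125.175.63.16 - 125.175.63.23) does not contain 125.175.63.29
  125.175.61.0/24 (125.175.61.0 - 125.175.61.255) does not contain 125.175.63.29
  125.175.48.0/21 (125.175.48.0 - 125.175.55.255) does not contain 125.175.63.29
  125.175.24.0/21 (125.175.24.0 - 125.175.31.255) does not contain 125.175.63.29
  125.173.48.0/20 (125.173.48.0 - 125.173.63.255) does not contain 125.175.63.29
  125.175.64.0/18 (125.175.64.0 - 125.175.127.255) does not contain 125.175.63.29
Longest matching prefix is /17 -> next hop R13.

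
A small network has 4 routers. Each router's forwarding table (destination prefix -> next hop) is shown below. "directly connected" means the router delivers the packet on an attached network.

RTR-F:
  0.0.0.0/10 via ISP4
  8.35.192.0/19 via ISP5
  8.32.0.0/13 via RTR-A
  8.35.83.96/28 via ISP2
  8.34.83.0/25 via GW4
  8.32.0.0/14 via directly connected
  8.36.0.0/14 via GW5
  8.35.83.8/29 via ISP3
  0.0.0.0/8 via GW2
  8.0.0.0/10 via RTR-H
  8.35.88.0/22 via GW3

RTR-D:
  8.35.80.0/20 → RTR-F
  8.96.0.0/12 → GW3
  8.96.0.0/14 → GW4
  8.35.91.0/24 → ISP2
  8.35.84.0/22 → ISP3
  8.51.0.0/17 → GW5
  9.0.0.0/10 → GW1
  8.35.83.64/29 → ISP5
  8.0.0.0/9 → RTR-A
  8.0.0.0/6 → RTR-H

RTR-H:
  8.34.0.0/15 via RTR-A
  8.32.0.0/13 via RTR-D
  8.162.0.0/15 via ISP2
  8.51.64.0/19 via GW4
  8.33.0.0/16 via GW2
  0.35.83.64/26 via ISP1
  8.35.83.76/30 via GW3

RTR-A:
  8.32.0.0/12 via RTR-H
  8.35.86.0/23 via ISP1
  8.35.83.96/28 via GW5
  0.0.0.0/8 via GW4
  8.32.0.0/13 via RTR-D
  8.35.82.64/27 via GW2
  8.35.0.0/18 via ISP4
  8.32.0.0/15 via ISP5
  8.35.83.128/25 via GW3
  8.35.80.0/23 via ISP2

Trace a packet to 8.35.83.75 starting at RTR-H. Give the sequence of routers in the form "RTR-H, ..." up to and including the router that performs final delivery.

RTR-H, RTR-A, RTR-D, RTR-F

At RTR-H: longest match for 8.35.83.75 is 8.34.0.0/15 -> RTR-A
At RTR-A: longest match for 8.35.83.75 is 8.32.0.0/13 -> RTR-D
At RTR-D: longest match for 8.35.83.75 is 8.35.80.0/20 -> RTR-F
At RTR-F: longest match for 8.35.83.75 is 8.32.0.0/14 -> directly connected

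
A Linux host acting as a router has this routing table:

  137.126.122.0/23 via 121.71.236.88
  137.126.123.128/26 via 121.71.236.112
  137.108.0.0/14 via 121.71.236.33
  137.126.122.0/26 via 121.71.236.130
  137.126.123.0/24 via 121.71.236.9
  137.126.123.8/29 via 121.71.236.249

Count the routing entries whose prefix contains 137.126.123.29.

Prefixes containing 137.126.123.29:
  137.126.122.0/23 (137.126.122.0 - 137.126.123.255)
  137.126.123.0/24 (137.126.123.0 - 137.126.123.255)
Total matching entries: 2.

2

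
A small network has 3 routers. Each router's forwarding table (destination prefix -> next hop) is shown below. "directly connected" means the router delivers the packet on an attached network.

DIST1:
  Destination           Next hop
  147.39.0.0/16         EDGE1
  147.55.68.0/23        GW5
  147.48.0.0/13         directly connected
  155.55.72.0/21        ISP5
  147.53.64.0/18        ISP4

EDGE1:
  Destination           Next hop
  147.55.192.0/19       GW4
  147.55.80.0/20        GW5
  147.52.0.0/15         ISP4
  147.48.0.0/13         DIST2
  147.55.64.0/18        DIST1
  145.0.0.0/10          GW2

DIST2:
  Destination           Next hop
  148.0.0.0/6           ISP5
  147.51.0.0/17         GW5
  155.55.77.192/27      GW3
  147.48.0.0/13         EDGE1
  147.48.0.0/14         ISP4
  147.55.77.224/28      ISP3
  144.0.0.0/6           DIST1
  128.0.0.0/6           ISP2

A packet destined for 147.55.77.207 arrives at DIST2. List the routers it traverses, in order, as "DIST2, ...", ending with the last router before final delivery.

At DIST2: longest match for 147.55.77.207 is 147.48.0.0/13 -> EDGE1
At EDGE1: longest match for 147.55.77.207 is 147.55.64.0/18 -> DIST1
At DIST1: longest match for 147.55.77.207 is 147.48.0.0/13 -> directly connected

DIST2, EDGE1, DIST1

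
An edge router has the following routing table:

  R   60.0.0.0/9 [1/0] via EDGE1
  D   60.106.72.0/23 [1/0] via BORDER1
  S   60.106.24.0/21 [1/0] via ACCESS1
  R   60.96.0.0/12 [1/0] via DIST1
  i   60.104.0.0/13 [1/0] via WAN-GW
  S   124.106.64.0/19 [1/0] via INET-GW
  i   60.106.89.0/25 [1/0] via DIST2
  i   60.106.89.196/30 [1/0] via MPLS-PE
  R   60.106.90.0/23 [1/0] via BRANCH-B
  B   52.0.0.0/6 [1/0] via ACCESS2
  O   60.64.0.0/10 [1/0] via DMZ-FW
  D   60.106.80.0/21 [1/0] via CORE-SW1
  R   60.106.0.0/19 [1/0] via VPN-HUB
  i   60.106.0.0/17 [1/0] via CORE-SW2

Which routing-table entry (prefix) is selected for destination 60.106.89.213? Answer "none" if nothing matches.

Entries matching 60.106.89.213:
  60.0.0.0/9 (60.0.0.0 - 60.127.255.255)
  60.64.0.0/10 (60.64.0.0 - 60.127.255.255)
  60.96.0.0/12 (60.96.0.0 - 60.111.255.255)
  60.104.0.0/13 (60.104.0.0 - 60.111.255.255)
  60.106.0.0/17 (60.106.0.0 - 60.106.127.255)
Most specific is 60.106.0.0/17.

60.106.0.0/17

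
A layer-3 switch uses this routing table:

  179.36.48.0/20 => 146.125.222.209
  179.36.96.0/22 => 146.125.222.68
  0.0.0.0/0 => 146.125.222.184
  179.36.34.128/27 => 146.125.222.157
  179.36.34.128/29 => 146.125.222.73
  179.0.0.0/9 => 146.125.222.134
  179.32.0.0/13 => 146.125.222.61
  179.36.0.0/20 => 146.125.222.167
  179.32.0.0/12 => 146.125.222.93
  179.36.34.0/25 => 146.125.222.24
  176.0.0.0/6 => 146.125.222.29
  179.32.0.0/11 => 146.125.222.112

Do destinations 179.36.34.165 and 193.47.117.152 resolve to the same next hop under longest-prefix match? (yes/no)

no

179.36.34.165: longest match 179.32.0.0/13 -> 146.125.222.61
193.47.117.152: longest match 0.0.0.0/0 -> 146.125.222.184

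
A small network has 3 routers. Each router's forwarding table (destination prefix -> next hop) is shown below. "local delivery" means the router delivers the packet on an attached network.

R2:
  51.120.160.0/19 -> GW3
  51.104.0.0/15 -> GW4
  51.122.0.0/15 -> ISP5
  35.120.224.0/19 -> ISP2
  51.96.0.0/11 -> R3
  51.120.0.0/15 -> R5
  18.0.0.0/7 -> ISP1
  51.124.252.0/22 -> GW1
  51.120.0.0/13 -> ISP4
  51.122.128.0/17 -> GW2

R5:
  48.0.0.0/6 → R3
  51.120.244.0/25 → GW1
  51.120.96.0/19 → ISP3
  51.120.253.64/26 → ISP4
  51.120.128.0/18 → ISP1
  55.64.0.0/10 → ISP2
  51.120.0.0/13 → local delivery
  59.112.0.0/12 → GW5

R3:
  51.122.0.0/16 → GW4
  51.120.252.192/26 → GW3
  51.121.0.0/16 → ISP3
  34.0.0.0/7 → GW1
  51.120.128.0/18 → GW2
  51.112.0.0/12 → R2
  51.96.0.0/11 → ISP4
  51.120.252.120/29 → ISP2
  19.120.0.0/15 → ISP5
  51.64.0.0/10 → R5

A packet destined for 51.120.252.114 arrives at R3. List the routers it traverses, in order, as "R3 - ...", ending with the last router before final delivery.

At R3: longest match for 51.120.252.114 is 51.112.0.0/12 -> R2
At R2: longest match for 51.120.252.114 is 51.120.0.0/15 -> R5
At R5: longest match for 51.120.252.114 is 51.120.0.0/13 -> local delivery

R3 - R2 - R5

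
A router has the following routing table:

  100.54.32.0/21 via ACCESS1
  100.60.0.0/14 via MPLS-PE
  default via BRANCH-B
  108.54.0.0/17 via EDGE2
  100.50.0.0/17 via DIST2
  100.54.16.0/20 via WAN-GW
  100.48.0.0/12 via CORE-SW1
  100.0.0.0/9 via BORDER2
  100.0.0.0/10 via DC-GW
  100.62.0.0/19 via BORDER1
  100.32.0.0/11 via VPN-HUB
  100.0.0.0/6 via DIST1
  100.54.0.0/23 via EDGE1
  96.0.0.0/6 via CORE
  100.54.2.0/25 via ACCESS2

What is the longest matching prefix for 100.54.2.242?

Entries matching 100.54.2.242:
  0.0.0.0/0 (default, matches everything)
  100.0.0.0/6 (100.0.0.0 - 103.255.255.255)
  100.0.0.0/9 (100.0.0.0 - 100.127.255.255)
  100.0.0.0/10 (100.0.0.0 - 100.63.255.255)
  100.32.0.0/11 (100.32.0.0 - 100.63.255.255)
  100.48.0.0/12 (100.48.0.0 - 100.63.255.255)
Most specific is 100.48.0.0/12.

100.48.0.0/12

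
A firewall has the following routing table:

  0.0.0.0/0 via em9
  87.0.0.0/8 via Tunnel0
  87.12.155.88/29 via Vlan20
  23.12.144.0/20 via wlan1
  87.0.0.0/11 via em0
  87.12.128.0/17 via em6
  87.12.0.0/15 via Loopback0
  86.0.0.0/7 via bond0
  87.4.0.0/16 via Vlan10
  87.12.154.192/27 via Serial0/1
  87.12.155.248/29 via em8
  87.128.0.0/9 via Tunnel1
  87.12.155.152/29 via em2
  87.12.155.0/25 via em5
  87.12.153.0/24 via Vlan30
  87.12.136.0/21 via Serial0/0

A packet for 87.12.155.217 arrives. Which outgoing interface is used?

em6

Routes whose prefix contains 87.12.155.217:
  0.0.0.0/0 (default, matches everything) -> em9
  86.0.0.0/7 (86.0.0.0 - 87.255.255.255) -> bond0
  87.0.0.0/8 (87.0.0.0 - 87.255.255.255) -> Tunnel0
  87.0.0.0/11 (87.0.0.0 - 87.31.255.255) -> em0
  87.12.0.0/15 (87.12.0.0 - 87.13.255.255) -> Loopback0
  87.12.128.0/17 (87.12.128.0 - 87.12.255.255) -> em6
More-specific entries that do NOT match:
  87.12.155.88/29 (87.12.155.88 - 87.12.155.95) does not contain 87.12.155.217
  87.12.155.248/29 (87.12.155.248 - 87.12.155.255) does not contain 87.12.155.217
  87.12.155.152/29 (87.12.155.152 - 87.12.155.159) does not contain 87.12.155.217
  87.12.154.192/27 (87.12.154.192 - 87.12.154.223) does not contain 87.12.155.217
  87.12.155.0/25 (87.12.155.0 - 87.12.155.127) does not contain 87.12.155.217
  87.12.153.0/24 (87.12.153.0 - 87.12.153.255) does not contain 87.12.155.217
  87.12.136.0/21 (87.12.136.0 - 87.12.143.255) does not contain 87.12.155.217
  23.12.144.0/20 (23.12.144.0 - 23.12.159.255) does not contain 87.12.155.217
Longest matching prefix is /17 -> interface em6.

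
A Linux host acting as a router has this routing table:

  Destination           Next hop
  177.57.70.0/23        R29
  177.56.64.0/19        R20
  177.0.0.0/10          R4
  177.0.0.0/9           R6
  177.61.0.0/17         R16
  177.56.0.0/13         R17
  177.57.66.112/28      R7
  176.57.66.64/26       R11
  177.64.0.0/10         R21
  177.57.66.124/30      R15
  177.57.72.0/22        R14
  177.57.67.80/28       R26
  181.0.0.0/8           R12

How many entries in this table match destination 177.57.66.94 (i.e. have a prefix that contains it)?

Prefixes containing 177.57.66.94:
  177.0.0.0/9 (177.0.0.0 - 177.127.255.255)
  177.0.0.0/10 (177.0.0.0 - 177.63.255.255)
  177.56.0.0/13 (177.56.0.0 - 177.63.255.255)
Total matching entries: 3.

3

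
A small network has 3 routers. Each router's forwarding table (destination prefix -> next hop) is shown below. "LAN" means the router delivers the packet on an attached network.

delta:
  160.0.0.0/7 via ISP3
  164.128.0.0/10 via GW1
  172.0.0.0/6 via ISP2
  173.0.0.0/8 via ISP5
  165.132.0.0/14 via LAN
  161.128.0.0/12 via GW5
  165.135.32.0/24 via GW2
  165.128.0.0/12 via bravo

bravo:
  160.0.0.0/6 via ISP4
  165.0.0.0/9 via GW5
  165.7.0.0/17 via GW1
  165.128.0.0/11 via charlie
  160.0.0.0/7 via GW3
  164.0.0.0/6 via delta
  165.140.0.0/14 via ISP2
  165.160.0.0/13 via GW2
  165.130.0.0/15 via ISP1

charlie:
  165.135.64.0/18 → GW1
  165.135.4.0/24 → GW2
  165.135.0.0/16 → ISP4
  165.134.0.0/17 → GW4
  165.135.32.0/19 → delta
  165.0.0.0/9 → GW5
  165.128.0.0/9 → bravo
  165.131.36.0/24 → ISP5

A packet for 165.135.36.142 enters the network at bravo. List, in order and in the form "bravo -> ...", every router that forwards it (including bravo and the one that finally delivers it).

bravo -> charlie -> delta

At bravo: longest match for 165.135.36.142 is 165.128.0.0/11 -> charlie
At charlie: longest match for 165.135.36.142 is 165.135.32.0/19 -> delta
At delta: longest match for 165.135.36.142 is 165.132.0.0/14 -> LAN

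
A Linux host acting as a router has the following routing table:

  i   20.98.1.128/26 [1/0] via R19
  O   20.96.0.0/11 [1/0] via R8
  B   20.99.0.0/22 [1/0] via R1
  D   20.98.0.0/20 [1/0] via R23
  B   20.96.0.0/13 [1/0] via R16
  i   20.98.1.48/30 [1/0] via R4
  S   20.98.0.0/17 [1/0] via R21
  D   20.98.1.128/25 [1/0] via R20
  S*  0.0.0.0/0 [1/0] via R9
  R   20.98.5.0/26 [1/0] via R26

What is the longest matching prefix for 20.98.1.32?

Entries matching 20.98.1.32:
  0.0.0.0/0 (default, matches everything)
  20.96.0.0/11 (20.96.0.0 - 20.127.255.255)
  20.96.0.0/13 (20.96.0.0 - 20.103.255.255)
  20.98.0.0/17 (20.98.0.0 - 20.98.127.255)
  20.98.0.0/20 (20.98.0.0 - 20.98.15.255)
Most specific is 20.98.0.0/20.

20.98.0.0/20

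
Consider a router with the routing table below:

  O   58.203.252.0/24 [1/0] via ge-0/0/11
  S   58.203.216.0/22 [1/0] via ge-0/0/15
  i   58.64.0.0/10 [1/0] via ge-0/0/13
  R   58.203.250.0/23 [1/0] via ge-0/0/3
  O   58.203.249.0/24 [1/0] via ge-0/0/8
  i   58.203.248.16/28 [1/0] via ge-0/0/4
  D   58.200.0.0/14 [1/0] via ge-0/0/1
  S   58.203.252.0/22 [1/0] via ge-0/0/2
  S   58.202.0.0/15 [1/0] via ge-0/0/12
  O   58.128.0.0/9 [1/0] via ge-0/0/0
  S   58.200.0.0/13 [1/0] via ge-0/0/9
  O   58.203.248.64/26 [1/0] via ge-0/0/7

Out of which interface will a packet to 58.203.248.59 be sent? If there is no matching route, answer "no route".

Routes whose prefix contains 58.203.248.59:
  58.128.0.0/9 (58.128.0.0 - 58.255.255.255) -> ge-0/0/0
  58.200.0.0/13 (58.200.0.0 - 58.207.255.255) -> ge-0/0/9
  58.200.0.0/14 (58.200.0.0 - 58.203.255.255) -> ge-0/0/1
  58.202.0.0/15 (58.202.0.0 - 58.203.255.255) -> ge-0/0/12
More-specific entries that do NOT match:
  58.203.248.16/28 (58.203.248.16 - 58.203.248.31) does not contain 58.203.248.59
  58.203.248.64/26 (58.203.248.64 - 58.203.248.127) does not contain 58.203.248.59
  58.203.252.0/24 (58.203.252.0 - 58.203.252.255) does not contain 58.203.248.59
  58.203.249.0/24 (58.203.249.0 - 58.203.249.255) does not contain 58.203.248.59
  58.203.250.0/23 (58.203.250.0 - 58.203.251.255) does not contain 58.203.248.59
  58.203.216.0/22 (58.203.216.0 - 58.203.219.255) does not contain 58.203.248.59
  58.203.252.0/22 (58.203.252.0 - 58.203.255.255) does not contain 58.203.248.59
Longest matching prefix is /15 -> interface ge-0/0/12.

ge-0/0/12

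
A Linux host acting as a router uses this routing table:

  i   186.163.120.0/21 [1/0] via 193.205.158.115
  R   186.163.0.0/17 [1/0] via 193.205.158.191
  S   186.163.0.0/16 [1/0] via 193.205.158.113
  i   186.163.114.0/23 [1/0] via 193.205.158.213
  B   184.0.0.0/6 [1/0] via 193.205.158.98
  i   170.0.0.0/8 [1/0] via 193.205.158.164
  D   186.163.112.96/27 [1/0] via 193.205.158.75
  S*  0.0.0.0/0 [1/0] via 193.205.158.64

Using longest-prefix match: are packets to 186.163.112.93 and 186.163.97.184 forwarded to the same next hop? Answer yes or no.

yes

186.163.112.93: longest match 186.163.0.0/17 -> 193.205.158.191
186.163.97.184: longest match 186.163.0.0/17 -> 193.205.158.191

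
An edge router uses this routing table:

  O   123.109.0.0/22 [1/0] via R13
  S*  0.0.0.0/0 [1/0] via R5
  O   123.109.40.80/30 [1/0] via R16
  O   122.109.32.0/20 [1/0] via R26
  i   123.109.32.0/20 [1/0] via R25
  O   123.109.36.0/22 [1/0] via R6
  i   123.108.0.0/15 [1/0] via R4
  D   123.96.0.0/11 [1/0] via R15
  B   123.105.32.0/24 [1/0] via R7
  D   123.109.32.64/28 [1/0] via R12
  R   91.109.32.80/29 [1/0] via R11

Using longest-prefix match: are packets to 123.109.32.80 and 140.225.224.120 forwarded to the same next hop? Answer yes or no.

no

123.109.32.80: longest match 123.109.32.0/20 -> R25
140.225.224.120: longest match 0.0.0.0/0 -> R5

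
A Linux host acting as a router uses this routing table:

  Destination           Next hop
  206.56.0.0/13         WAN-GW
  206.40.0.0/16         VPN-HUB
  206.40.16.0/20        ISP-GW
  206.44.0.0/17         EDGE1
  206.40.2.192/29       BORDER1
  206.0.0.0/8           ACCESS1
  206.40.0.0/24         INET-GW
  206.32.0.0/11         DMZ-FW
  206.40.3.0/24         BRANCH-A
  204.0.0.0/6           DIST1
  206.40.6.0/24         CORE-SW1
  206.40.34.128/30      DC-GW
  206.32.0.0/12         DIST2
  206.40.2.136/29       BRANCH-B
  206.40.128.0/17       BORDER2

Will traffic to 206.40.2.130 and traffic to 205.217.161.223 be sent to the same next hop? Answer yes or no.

206.40.2.130: longest match 206.40.0.0/16 -> VPN-HUB
205.217.161.223: longest match 204.0.0.0/6 -> DIST1

no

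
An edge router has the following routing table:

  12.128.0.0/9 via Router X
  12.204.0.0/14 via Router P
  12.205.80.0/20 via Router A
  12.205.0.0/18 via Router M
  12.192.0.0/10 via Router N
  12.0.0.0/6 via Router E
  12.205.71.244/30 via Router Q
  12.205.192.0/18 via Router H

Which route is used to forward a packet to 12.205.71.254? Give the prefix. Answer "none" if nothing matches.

12.204.0.0/14

Entries matching 12.205.71.254:
  12.0.0.0/6 (12.0.0.0 - 15.255.255.255)
  12.128.0.0/9 (12.128.0.0 - 12.255.255.255)
  12.192.0.0/10 (12.192.0.0 - 12.255.255.255)
  12.204.0.0/14 (12.204.0.0 - 12.207.255.255)
Most specific is 12.204.0.0/14.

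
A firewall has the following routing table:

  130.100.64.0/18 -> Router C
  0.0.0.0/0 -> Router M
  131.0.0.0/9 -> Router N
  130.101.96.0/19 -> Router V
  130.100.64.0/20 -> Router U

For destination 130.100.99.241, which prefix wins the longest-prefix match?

Entries matching 130.100.99.241:
  0.0.0.0/0 (default, matches everything)
  130.100.64.0/18 (130.100.64.0 - 130.100.127.255)
Most specific is 130.100.64.0/18.

130.100.64.0/18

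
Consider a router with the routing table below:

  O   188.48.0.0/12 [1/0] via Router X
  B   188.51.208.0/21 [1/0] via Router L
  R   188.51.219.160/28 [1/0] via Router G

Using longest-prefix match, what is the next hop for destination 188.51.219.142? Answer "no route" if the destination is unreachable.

Router X

Routes whose prefix contains 188.51.219.142:
  188.48.0.0/12 (188.48.0.0 - 188.63.255.255) -> Router X
More-specific entries that do NOT match:
  188.51.219.160/28 (188.51.219.160 - 188.51.219.175) does not contain 188.51.219.142
  188.51.208.0/21 (188.51.208.0 - 188.51.215.255) does not contain 188.51.219.142
Longest matching prefix is /12 -> next hop Router X.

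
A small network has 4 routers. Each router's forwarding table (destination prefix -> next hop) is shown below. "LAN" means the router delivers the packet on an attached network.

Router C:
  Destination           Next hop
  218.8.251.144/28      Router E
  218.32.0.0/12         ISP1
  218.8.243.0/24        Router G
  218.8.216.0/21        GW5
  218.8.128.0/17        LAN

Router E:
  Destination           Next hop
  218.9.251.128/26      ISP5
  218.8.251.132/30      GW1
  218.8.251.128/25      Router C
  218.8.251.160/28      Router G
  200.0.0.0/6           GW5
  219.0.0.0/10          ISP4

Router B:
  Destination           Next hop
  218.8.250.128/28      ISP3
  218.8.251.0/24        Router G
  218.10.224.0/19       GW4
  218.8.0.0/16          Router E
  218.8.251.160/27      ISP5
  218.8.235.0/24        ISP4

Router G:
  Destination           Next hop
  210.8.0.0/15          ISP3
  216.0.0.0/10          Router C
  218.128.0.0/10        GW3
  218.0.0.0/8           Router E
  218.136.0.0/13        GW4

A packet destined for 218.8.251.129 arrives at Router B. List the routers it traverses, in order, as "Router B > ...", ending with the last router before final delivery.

At Router B: longest match for 218.8.251.129 is 218.8.251.0/24 -> Router G
At Router G: longest match for 218.8.251.129 is 218.0.0.0/8 -> Router E
At Router E: longest match for 218.8.251.129 is 218.8.251.128/25 -> Router C
At Router C: longest match for 218.8.251.129 is 218.8.128.0/17 -> LAN

Router B > Router G > Router E > Router C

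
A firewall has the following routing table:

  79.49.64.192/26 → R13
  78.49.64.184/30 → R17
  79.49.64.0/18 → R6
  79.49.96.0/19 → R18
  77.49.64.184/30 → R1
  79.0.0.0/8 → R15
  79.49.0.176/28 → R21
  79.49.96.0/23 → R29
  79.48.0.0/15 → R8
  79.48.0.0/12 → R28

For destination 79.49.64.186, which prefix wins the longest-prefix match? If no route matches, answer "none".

Entries matching 79.49.64.186:
  79.0.0.0/8 (79.0.0.0 - 79.255.255.255)
  79.48.0.0/12 (79.48.0.0 - 79.63.255.255)
  79.48.0.0/15 (79.48.0.0 - 79.49.255.255)
  79.49.64.0/18 (79.49.64.0 - 79.49.127.255)
Most specific is 79.49.64.0/18.

79.49.64.0/18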